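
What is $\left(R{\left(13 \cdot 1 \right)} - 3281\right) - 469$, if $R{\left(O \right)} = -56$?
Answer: $-3806$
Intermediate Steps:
$\left(R{\left(13 \cdot 1 \right)} - 3281\right) - 469 = \left(-56 - 3281\right) - 469 = -3337 - 469 = -3806$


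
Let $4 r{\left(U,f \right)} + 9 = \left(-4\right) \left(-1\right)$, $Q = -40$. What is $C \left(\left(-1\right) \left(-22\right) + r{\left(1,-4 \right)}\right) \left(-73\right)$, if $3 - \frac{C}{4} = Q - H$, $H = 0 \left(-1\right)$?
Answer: $-260537$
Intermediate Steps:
$H = 0$
$r{\left(U,f \right)} = - \frac{5}{4}$ ($r{\left(U,f \right)} = - \frac{9}{4} + \frac{\left(-4\right) \left(-1\right)}{4} = - \frac{9}{4} + \frac{1}{4} \cdot 4 = - \frac{9}{4} + 1 = - \frac{5}{4}$)
$C = 172$ ($C = 12 - 4 \left(-40 - 0\right) = 12 - 4 \left(-40 + 0\right) = 12 - -160 = 12 + 160 = 172$)
$C \left(\left(-1\right) \left(-22\right) + r{\left(1,-4 \right)}\right) \left(-73\right) = 172 \left(\left(-1\right) \left(-22\right) - \frac{5}{4}\right) \left(-73\right) = 172 \left(22 - \frac{5}{4}\right) \left(-73\right) = 172 \cdot \frac{83}{4} \left(-73\right) = 3569 \left(-73\right) = -260537$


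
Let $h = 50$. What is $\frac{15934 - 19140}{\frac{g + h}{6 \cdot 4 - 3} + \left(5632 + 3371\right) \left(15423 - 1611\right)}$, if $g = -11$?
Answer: $- \frac{22442}{870446065} \approx -2.5782 \cdot 10^{-5}$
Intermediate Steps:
$\frac{15934 - 19140}{\frac{g + h}{6 \cdot 4 - 3} + \left(5632 + 3371\right) \left(15423 - 1611\right)} = \frac{15934 - 19140}{\frac{-11 + 50}{6 \cdot 4 - 3} + \left(5632 + 3371\right) \left(15423 - 1611\right)} = - \frac{3206}{\frac{39}{24 - 3} + 9003 \cdot 13812} = - \frac{3206}{\frac{39}{21} + 124349436} = - \frac{3206}{39 \cdot \frac{1}{21} + 124349436} = - \frac{3206}{\frac{13}{7} + 124349436} = - \frac{3206}{\frac{870446065}{7}} = \left(-3206\right) \frac{7}{870446065} = - \frac{22442}{870446065}$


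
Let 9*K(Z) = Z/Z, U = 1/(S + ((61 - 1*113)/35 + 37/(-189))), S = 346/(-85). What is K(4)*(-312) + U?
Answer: -1379789/39603 ≈ -34.841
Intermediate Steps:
S = -346/85 (S = 346*(-1/85) = -346/85 ≈ -4.0706)
U = -2295/13201 (U = 1/(-346/85 + ((61 - 1*113)/35 + 37/(-189))) = 1/(-346/85 + ((61 - 113)*(1/35) + 37*(-1/189))) = 1/(-346/85 + (-52*1/35 - 37/189)) = 1/(-346/85 + (-52/35 - 37/189)) = 1/(-346/85 - 227/135) = 1/(-13201/2295) = -2295/13201 ≈ -0.17385)
K(Z) = ⅑ (K(Z) = (Z/Z)/9 = (⅑)*1 = ⅑)
K(4)*(-312) + U = (⅑)*(-312) - 2295/13201 = -104/3 - 2295/13201 = -1379789/39603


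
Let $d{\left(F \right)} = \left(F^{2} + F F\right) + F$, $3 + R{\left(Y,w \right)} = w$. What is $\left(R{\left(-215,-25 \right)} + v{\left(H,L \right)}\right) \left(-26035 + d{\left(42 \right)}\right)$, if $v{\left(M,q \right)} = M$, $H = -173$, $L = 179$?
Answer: $4515465$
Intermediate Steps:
$R{\left(Y,w \right)} = -3 + w$
$d{\left(F \right)} = F + 2 F^{2}$ ($d{\left(F \right)} = \left(F^{2} + F^{2}\right) + F = 2 F^{2} + F = F + 2 F^{2}$)
$\left(R{\left(-215,-25 \right)} + v{\left(H,L \right)}\right) \left(-26035 + d{\left(42 \right)}\right) = \left(\left(-3 - 25\right) - 173\right) \left(-26035 + 42 \left(1 + 2 \cdot 42\right)\right) = \left(-28 - 173\right) \left(-26035 + 42 \left(1 + 84\right)\right) = - 201 \left(-26035 + 42 \cdot 85\right) = - 201 \left(-26035 + 3570\right) = \left(-201\right) \left(-22465\right) = 4515465$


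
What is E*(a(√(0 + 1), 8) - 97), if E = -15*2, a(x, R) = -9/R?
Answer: 11775/4 ≈ 2943.8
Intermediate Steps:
E = -30
E*(a(√(0 + 1), 8) - 97) = -30*(-9/8 - 97) = -30*(-785/8) = 11775/4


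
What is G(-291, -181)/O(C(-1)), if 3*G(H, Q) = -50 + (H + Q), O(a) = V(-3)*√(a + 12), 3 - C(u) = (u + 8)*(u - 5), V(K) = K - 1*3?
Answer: 29*√57/57 ≈ 3.8411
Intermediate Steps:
V(K) = -3 + K (V(K) = K - 3 = -3 + K)
C(u) = 3 - (-5 + u)*(8 + u) (C(u) = 3 - (u + 8)*(u - 5) = 3 - (8 + u)*(-5 + u) = 3 - (-5 + u)*(8 + u))
O(a) = -6*√(12 + a) (O(a) = (-3 - 3)*√(a + 12) = -6*√(12 + a))
G(H, Q) = -50/3 + H/3 + Q/3 (G(H, Q) = (-50 + (H + Q))/3 = (-50 + H + Q)/3 = -50/3 + H/3 + Q/3)
G(-291, -181)/O(C(-1)) = (-50/3 + (⅓)*(-291) + (⅓)*(-181))/((-6*√(12 + (43 - 1*(-1)² - 3*(-1))))) = (-50/3 - 97 - 181/3)/((-6*√(12 + (43 - 1*1 + 3)))) = -174*(-1/(6*√(12 + (43 - 1 + 3)))) = -174*(-1/(6*√(12 + 45))) = -174*(-√57/342) = -(-29)*√57/57 = 29*√57/57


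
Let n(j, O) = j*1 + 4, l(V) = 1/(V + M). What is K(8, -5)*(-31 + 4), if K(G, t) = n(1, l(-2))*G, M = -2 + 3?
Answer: -1080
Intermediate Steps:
M = 1
l(V) = 1/(1 + V) (l(V) = 1/(V + 1) = 1/(1 + V))
n(j, O) = 4 + j (n(j, O) = j + 4 = 4 + j)
K(G, t) = 5*G (K(G, t) = (4 + 1)*G = 5*G)
K(8, -5)*(-31 + 4) = (5*8)*(-31 + 4) = 40*(-27) = -1080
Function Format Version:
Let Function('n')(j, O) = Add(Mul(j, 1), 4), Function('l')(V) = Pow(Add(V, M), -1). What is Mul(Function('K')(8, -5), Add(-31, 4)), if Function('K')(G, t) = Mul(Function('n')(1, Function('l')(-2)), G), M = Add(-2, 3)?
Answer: -1080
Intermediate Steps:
M = 1
Function('l')(V) = Pow(Add(1, V), -1) (Function('l')(V) = Pow(Add(V, 1), -1) = Pow(Add(1, V), -1))
Function('n')(j, O) = Add(4, j) (Function('n')(j, O) = Add(j, 4) = Add(4, j))
Function('K')(G, t) = Mul(5, G) (Function('K')(G, t) = Mul(Add(4, 1), G) = Mul(5, G))
Mul(Function('K')(8, -5), Add(-31, 4)) = Mul(Mul(5, 8), Add(-31, 4)) = Mul(40, -27) = -1080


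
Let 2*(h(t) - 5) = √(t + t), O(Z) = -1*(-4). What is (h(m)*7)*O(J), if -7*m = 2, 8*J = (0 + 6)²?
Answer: 140 + 4*I*√7 ≈ 140.0 + 10.583*I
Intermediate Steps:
J = 9/2 (J = (0 + 6)²/8 = (⅛)*6² = (⅛)*36 = 9/2 ≈ 4.5000)
m = -2/7 (m = -⅐*2 = -2/7 ≈ -0.28571)
O(Z) = 4
h(t) = 5 + √2*√t/2 (h(t) = 5 + √(t + t)/2 = 5 + √(2*t)/2 = 5 + (√2*√t)/2 = 5 + √2*√t/2)
(h(m)*7)*O(J) = ((5 + √2*√(-2/7)/2)*7)*4 = ((5 + √2*(I*√14/7)/2)*7)*4 = ((5 + I*√7/7)*7)*4 = (35 + I*√7)*4 = 140 + 4*I*√7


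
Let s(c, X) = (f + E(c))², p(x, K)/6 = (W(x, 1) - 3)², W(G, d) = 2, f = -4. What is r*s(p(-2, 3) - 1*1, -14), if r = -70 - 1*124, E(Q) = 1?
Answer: -1746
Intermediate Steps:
p(x, K) = 6 (p(x, K) = 6*(2 - 3)² = 6*(-1)² = 6*1 = 6)
s(c, X) = 9 (s(c, X) = (-4 + 1)² = (-3)² = 9)
r = -194 (r = -70 - 124 = -194)
r*s(p(-2, 3) - 1*1, -14) = -194*9 = -1746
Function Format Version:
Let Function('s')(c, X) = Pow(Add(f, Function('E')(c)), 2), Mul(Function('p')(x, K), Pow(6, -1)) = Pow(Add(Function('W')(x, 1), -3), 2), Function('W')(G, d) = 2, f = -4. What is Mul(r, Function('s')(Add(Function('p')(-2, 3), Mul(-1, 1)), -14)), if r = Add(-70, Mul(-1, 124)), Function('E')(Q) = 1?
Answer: -1746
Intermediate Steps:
Function('p')(x, K) = 6 (Function('p')(x, K) = Mul(6, Pow(Add(2, -3), 2)) = Mul(6, Pow(-1, 2)) = Mul(6, 1) = 6)
Function('s')(c, X) = 9 (Function('s')(c, X) = Pow(Add(-4, 1), 2) = Pow(-3, 2) = 9)
r = -194 (r = Add(-70, -124) = -194)
Mul(r, Function('s')(Add(Function('p')(-2, 3), Mul(-1, 1)), -14)) = Mul(-194, 9) = -1746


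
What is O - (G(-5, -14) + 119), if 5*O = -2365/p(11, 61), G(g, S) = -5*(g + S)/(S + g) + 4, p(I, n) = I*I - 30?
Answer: -11211/91 ≈ -123.20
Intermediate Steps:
p(I, n) = -30 + I² (p(I, n) = I² - 30 = -30 + I²)
G(g, S) = -1 (G(g, S) = -5*(S + g)/(S + g) + 4 = -5*1 + 4 = -5 + 4 = -1)
O = -473/91 (O = (-2365/(-30 + 11²))/5 = (-2365/(-30 + 121))/5 = (-2365/91)/5 = (-2365*1/91)/5 = (⅕)*(-2365/91) = -473/91 ≈ -5.1978)
O - (G(-5, -14) + 119) = -473/91 - (-1 + 119) = -473/91 - 1*118 = -473/91 - 118 = -11211/91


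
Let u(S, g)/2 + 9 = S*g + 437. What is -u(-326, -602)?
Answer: -393360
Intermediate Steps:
u(S, g) = 856 + 2*S*g (u(S, g) = -18 + 2*(S*g + 437) = -18 + 2*(437 + S*g) = -18 + (874 + 2*S*g) = 856 + 2*S*g)
-u(-326, -602) = -(856 + 2*(-326)*(-602)) = -(856 + 392504) = -1*393360 = -393360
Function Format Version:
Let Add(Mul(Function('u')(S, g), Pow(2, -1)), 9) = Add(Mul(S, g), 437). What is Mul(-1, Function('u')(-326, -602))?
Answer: -393360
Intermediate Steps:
Function('u')(S, g) = Add(856, Mul(2, S, g)) (Function('u')(S, g) = Add(-18, Mul(2, Add(Mul(S, g), 437))) = Add(-18, Mul(2, Add(437, Mul(S, g)))) = Add(-18, Add(874, Mul(2, S, g))) = Add(856, Mul(2, S, g)))
Mul(-1, Function('u')(-326, -602)) = Mul(-1, Add(856, Mul(2, -326, -602))) = Mul(-1, Add(856, 392504)) = Mul(-1, 393360) = -393360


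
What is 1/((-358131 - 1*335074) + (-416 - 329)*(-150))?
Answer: -1/581455 ≈ -1.7198e-6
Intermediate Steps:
1/((-358131 - 1*335074) + (-416 - 329)*(-150)) = 1/((-358131 - 335074) - 745*(-150)) = 1/(-693205 + 111750) = 1/(-581455) = -1/581455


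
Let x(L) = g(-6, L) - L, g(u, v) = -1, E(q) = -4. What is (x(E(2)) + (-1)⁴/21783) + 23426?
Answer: 510353908/21783 ≈ 23429.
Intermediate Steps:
x(L) = -1 - L
(x(E(2)) + (-1)⁴/21783) + 23426 = ((-1 - 1*(-4)) + (-1)⁴/21783) + 23426 = ((-1 + 4) + 1*(1/21783)) + 23426 = (3 + 1/21783) + 23426 = 65350/21783 + 23426 = 510353908/21783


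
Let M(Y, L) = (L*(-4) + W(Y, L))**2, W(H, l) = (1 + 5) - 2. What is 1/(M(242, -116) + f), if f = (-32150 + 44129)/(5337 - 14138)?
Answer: 8801/1927618245 ≈ 4.5657e-6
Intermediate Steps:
W(H, l) = 4 (W(H, l) = 6 - 2 = 4)
M(Y, L) = (4 - 4*L)**2 (M(Y, L) = (L*(-4) + 4)**2 = (-4*L + 4)**2 = (4 - 4*L)**2)
f = -11979/8801 (f = 11979/(-8801) = 11979*(-1/8801) = -11979/8801 ≈ -1.3611)
1/(M(242, -116) + f) = 1/(16*(-1 - 116)**2 - 11979/8801) = 1/(16*(-117)**2 - 11979/8801) = 1/(16*13689 - 11979/8801) = 1/(219024 - 11979/8801) = 1/(1927618245/8801) = 8801/1927618245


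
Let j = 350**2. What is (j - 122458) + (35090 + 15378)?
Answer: 50510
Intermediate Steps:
j = 122500
(j - 122458) + (35090 + 15378) = (122500 - 122458) + (35090 + 15378) = 42 + 50468 = 50510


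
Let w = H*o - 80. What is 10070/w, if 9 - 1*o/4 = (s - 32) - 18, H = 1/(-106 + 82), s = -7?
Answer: -10070/91 ≈ -110.66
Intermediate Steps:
H = -1/24 (H = 1/(-24) = -1/24 ≈ -0.041667)
o = 264 (o = 36 - 4*((-7 - 32) - 18) = 36 - 4*(-39 - 18) = 36 - 4*(-57) = 36 + 228 = 264)
w = -91 (w = -1/24*264 - 80 = -11 - 80 = -91)
10070/w = 10070/(-91) = 10070*(-1/91) = -10070/91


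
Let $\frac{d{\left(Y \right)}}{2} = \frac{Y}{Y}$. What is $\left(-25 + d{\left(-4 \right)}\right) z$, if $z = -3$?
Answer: $69$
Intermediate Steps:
$d{\left(Y \right)} = 2$ ($d{\left(Y \right)} = 2 \frac{Y}{Y} = 2 \cdot 1 = 2$)
$\left(-25 + d{\left(-4 \right)}\right) z = \left(-25 + 2\right) \left(-3\right) = \left(-23\right) \left(-3\right) = 69$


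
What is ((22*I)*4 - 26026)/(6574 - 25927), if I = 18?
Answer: 24442/19353 ≈ 1.2630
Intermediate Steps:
((22*I)*4 - 26026)/(6574 - 25927) = ((22*18)*4 - 26026)/(6574 - 25927) = (396*4 - 26026)/(-19353) = (1584 - 26026)*(-1/19353) = -24442*(-1/19353) = 24442/19353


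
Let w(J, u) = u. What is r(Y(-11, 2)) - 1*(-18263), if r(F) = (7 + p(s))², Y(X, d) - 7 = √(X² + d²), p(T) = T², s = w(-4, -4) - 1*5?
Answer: 26007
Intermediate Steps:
s = -9 (s = -4 - 1*5 = -4 - 5 = -9)
Y(X, d) = 7 + √(X² + d²)
r(F) = 7744 (r(F) = (7 + (-9)²)² = (7 + 81)² = 88² = 7744)
r(Y(-11, 2)) - 1*(-18263) = 7744 - 1*(-18263) = 7744 + 18263 = 26007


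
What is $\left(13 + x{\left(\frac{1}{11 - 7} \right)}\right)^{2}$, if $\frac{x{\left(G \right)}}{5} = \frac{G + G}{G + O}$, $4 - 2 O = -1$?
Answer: $\frac{23409}{121} \approx 193.46$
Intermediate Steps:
$O = \frac{5}{2}$ ($O = 2 - - \frac{1}{2} = 2 + \frac{1}{2} = \frac{5}{2} \approx 2.5$)
$x{\left(G \right)} = \frac{10 G}{\frac{5}{2} + G}$ ($x{\left(G \right)} = 5 \frac{G + G}{G + \frac{5}{2}} = 5 \frac{2 G}{\frac{5}{2} + G} = \frac{10 G}{\frac{5}{2} + G}$)
$\left(13 + x{\left(\frac{1}{11 - 7} \right)}\right)^{2} = \left(13 + \frac{20}{\left(11 - 7\right) \left(5 + \frac{2}{11 - 7}\right)}\right)^{2} = \left(13 + \frac{20}{4 \left(5 + \frac{2}{4}\right)}\right)^{2} = \left(13 + 20 \cdot \frac{1}{4} \frac{1}{5 + 2 \cdot \frac{1}{4}}\right)^{2} = \left(13 + 20 \cdot \frac{1}{4} \frac{1}{5 + \frac{1}{2}}\right)^{2} = \left(13 + 20 \cdot \frac{1}{4} \frac{1}{\frac{11}{2}}\right)^{2} = \left(13 + 20 \cdot \frac{1}{4} \cdot \frac{2}{11}\right)^{2} = \left(13 + \frac{10}{11}\right)^{2} = \left(\frac{153}{11}\right)^{2} = \frac{23409}{121}$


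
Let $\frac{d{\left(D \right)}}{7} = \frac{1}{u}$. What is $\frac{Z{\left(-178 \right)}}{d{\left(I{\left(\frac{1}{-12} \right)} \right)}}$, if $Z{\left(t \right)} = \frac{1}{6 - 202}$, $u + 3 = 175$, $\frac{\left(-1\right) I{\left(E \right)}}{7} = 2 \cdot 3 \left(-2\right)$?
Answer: $- \frac{43}{343} \approx -0.12536$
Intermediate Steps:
$I{\left(E \right)} = 84$ ($I{\left(E \right)} = - 7 \cdot 2 \cdot 3 \left(-2\right) = - 7 \cdot 6 \left(-2\right) = \left(-7\right) \left(-12\right) = 84$)
$u = 172$ ($u = -3 + 175 = 172$)
$Z{\left(t \right)} = - \frac{1}{196}$ ($Z{\left(t \right)} = \frac{1}{-196} = - \frac{1}{196}$)
$d{\left(D \right)} = \frac{7}{172}$
$\frac{Z{\left(-178 \right)}}{d{\left(I{\left(\frac{1}{-12} \right)} \right)}} = - \frac{1}{196 \cdot \frac{7}{172}} = \left(- \frac{1}{196}\right) \frac{172}{7} = - \frac{43}{343}$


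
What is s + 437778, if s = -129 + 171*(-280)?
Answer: 389769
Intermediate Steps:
s = -48009 (s = -129 - 47880 = -48009)
s + 437778 = -48009 + 437778 = 389769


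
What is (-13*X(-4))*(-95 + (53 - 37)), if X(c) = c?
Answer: -4108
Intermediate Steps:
(-13*X(-4))*(-95 + (53 - 37)) = (-13*(-4))*(-95 + (53 - 37)) = 52*(-95 + 16) = 52*(-79) = -4108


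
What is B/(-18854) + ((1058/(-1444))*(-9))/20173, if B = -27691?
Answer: 100851643985/68651684431 ≈ 1.4690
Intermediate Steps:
B/(-18854) + ((1058/(-1444))*(-9))/20173 = -27691/(-18854) + ((1058/(-1444))*(-9))/20173 = -27691*(-1/18854) + ((1058*(-1/1444))*(-9))*(1/20173) = 27691/18854 - 529/722*(-9)*(1/20173) = 27691/18854 + (4761/722)*(1/20173) = 27691/18854 + 4761/14564906 = 100851643985/68651684431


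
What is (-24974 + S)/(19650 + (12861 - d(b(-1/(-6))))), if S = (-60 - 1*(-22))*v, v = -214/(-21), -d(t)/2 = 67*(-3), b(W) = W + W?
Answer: -532586/674289 ≈ -0.78985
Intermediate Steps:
b(W) = 2*W
d(t) = 402 (d(t) = -134*(-3) = -2*(-201) = 402)
v = 214/21 (v = -214*(-1/21) = 214/21 ≈ 10.190)
S = -8132/21 (S = (-60 - 1*(-22))*(214/21) = (-60 + 22)*(214/21) = -38*214/21 = -8132/21 ≈ -387.24)
(-24974 + S)/(19650 + (12861 - d(b(-1/(-6))))) = (-24974 - 8132/21)/(19650 + (12861 - 1*402)) = -532586/(21*(19650 + (12861 - 402))) = -532586/(21*(19650 + 12459)) = -532586/21/32109 = -532586/21*1/32109 = -532586/674289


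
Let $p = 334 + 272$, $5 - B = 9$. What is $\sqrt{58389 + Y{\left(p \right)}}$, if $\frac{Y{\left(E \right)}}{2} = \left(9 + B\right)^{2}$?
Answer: $\sqrt{58439} \approx 241.74$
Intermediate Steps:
$B = -4$ ($B = 5 - 9 = -4$)
$p = 606$
$Y{\left(E \right)} = 50$ ($Y{\left(E \right)} = 2 \left(9 - 4\right)^{2} = 2 \cdot 5^{2} = 2 \cdot 25 = 50$)
$\sqrt{58389 + Y{\left(p \right)}} = \sqrt{58389 + 50} = \sqrt{58439}$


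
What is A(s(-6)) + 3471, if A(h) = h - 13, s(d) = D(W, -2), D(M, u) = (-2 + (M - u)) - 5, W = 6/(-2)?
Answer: 3450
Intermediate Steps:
W = -3 (W = 6*(-1/2) = -3)
D(M, u) = -7 + M - u (D(M, u) = (-2 + M - u) - 5 = -7 + M - u)
s(d) = -8 (s(d) = -7 - 3 - 1*(-2) = -7 - 3 + 2 = -8)
A(h) = -13 + h
A(s(-6)) + 3471 = (-13 - 8) + 3471 = -21 + 3471 = 3450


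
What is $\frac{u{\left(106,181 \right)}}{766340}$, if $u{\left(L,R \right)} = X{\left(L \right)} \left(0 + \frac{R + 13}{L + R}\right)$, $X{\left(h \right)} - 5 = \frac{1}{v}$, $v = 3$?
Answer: $\frac{776}{164954685} \approx 4.7043 \cdot 10^{-6}$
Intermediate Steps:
$X{\left(h \right)} = \frac{16}{3}$ ($X{\left(h \right)} = 5 + \frac{1}{3} = \frac{16}{3}$)
$u{\left(L,R \right)} = \frac{16 \left(13 + R\right)}{3 \left(L + R\right)}$ ($u{\left(L,R \right)} = \frac{16 \left(0 + \frac{R + 13}{L + R}\right)}{3} = \frac{16 \left(0 + \frac{13 + R}{L + R}\right)}{3} = \frac{16 \frac{13 + R}{L + R}}{3} = \frac{16 \left(13 + R\right)}{3 \left(L + R\right)}$)
$\frac{u{\left(106,181 \right)}}{766340} = \frac{\frac{16}{3} \frac{1}{106 + 181} \left(13 + 181\right)}{766340} = \frac{16}{3} \cdot \frac{1}{287} \cdot 194 \cdot \frac{1}{766340} = \frac{3104}{861} \cdot \frac{1}{766340} = \frac{776}{164954685}$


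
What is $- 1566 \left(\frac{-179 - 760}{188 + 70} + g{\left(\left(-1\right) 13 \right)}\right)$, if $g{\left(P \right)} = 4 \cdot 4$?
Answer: $- \frac{832329}{43} \approx -19357.0$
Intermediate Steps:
$g{\left(P \right)} = 16$
$- 1566 \left(\frac{-179 - 760}{188 + 70} + g{\left(\left(-1\right) 13 \right)}\right) = - 1566 \left(\frac{-179 - 760}{188 + 70} + 16\right) = - 1566 \left(- \frac{939}{258} + 16\right) = - 1566 \left(\left(-939\right) \frac{1}{258} + 16\right) = - 1566 \left(- \frac{313}{86} + 16\right) = \left(-1566\right) \frac{1063}{86} = - \frac{832329}{43}$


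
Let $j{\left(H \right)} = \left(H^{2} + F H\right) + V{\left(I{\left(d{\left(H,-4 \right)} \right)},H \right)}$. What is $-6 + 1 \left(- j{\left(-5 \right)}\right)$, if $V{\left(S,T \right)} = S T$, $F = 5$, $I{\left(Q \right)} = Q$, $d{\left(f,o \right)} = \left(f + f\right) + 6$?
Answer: $-26$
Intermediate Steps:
$d{\left(f,o \right)} = 6 + 2 f$ ($d{\left(f,o \right)} = 2 f + 6 = 6 + 2 f$)
$j{\left(H \right)} = H^{2} + 5 H + H \left(6 + 2 H\right)$ ($j{\left(H \right)} = \left(H^{2} + 5 H\right) + \left(6 + 2 H\right) H = \left(H^{2} + 5 H\right) + H \left(6 + 2 H\right) = H^{2} + 5 H + H \left(6 + 2 H\right)$)
$-6 + 1 \left(- j{\left(-5 \right)}\right) = -6 + 1 \left(- \left(-5\right) \left(11 + 3 \left(-5\right)\right)\right) = -6 + 1 \left(- \left(-5\right) \left(11 - 15\right)\right) = -6 + 1 \left(- \left(-5\right) \left(-4\right)\right) = -6 + 1 \left(\left(-1\right) 20\right) = -6 + 1 \left(-20\right) = -6 - 20 = -26$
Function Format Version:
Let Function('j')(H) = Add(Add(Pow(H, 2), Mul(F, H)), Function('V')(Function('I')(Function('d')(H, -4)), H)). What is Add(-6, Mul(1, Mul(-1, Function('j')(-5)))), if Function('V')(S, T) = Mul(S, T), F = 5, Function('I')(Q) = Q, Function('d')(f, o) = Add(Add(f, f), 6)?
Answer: -26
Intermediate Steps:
Function('d')(f, o) = Add(6, Mul(2, f)) (Function('d')(f, o) = Add(Mul(2, f), 6) = Add(6, Mul(2, f)))
Function('j')(H) = Add(Pow(H, 2), Mul(5, H), Mul(H, Add(6, Mul(2, H)))) (Function('j')(H) = Add(Add(Pow(H, 2), Mul(5, H)), Mul(Add(6, Mul(2, H)), H)) = Add(Add(Pow(H, 2), Mul(5, H)), Mul(H, Add(6, Mul(2, H)))) = Add(Pow(H, 2), Mul(5, H), Mul(H, Add(6, Mul(2, H)))))
Add(-6, Mul(1, Mul(-1, Function('j')(-5)))) = Add(-6, Mul(1, Mul(-1, Mul(-5, Add(11, Mul(3, -5)))))) = Add(-6, Mul(1, Mul(-1, Mul(-5, Add(11, -15))))) = Add(-6, Mul(1, Mul(-1, Mul(-5, -4)))) = Add(-6, Mul(1, Mul(-1, 20))) = Add(-6, Mul(1, -20)) = Add(-6, -20) = -26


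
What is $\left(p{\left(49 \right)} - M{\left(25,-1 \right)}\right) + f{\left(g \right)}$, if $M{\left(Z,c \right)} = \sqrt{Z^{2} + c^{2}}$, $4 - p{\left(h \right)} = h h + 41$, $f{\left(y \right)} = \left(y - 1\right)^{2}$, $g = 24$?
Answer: $-1909 - \sqrt{626} \approx -1934.0$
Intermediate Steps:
$f{\left(y \right)} = \left(-1 + y\right)^{2}$
$p{\left(h \right)} = -37 - h^{2}$ ($p{\left(h \right)} = 4 - \left(h h + 41\right) = 4 - \left(h^{2} + 41\right) = 4 - \left(41 + h^{2}\right) = -37 - h^{2}$)
$\left(p{\left(49 \right)} - M{\left(25,-1 \right)}\right) + f{\left(g \right)} = \left(\left(-37 - 49^{2}\right) - \sqrt{25^{2} + \left(-1\right)^{2}}\right) + \left(-1 + 24\right)^{2} = \left(\left(-37 - 2401\right) - \sqrt{625 + 1}\right) + 23^{2} = \left(\left(-37 - 2401\right) - \sqrt{626}\right) + 529 = \left(-2438 - \sqrt{626}\right) + 529 = -1909 - \sqrt{626}$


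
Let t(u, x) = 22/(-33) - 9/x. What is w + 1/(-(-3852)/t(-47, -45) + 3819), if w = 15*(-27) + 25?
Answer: -11797867/31047 ≈ -380.00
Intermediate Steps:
t(u, x) = -⅔ - 9/x (t(u, x) = 22*(-1/33) - 9/x = -⅔ - 9/x)
w = -380 (w = -405 + 25 = -380)
w + 1/(-(-3852)/t(-47, -45) + 3819) = -380 + 1/(-(-3852)/(-⅔ - 9/(-45)) + 3819) = -380 + 1/(-(-3852)/(-⅔ - 9*(-1/45)) + 3819) = -380 + 1/(-(-3852)/(-⅔ + ⅕) + 3819) = -380 + 1/(-(-3852)/(-7/15) + 3819) = -380 + 1/(-(-3852)*(-15)/7 + 3819) = -380 + 1/(-1*57780/7 + 3819) = -380 + 1/(-57780/7 + 3819) = -380 + 1/(-31047/7) = -380 - 7/31047 = -11797867/31047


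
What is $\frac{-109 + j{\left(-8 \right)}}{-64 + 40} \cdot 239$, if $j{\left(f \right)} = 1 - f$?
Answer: $\frac{5975}{6} \approx 995.83$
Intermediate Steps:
$\frac{-109 + j{\left(-8 \right)}}{-64 + 40} \cdot 239 = \frac{-109 + \left(1 - -8\right)}{-64 + 40} \cdot 239 = \frac{-109 + \left(1 + 8\right)}{-24} \cdot 239 = \left(-109 + 9\right) \left(- \frac{1}{24}\right) 239 = \left(-100\right) \left(- \frac{1}{24}\right) 239 = \frac{25}{6} \cdot 239 = \frac{5975}{6}$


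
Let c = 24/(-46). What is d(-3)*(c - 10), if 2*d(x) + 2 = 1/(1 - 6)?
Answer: 1331/115 ≈ 11.574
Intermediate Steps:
c = -12/23 (c = 24*(-1/46) = -12/23 ≈ -0.52174)
d(x) = -11/10 (d(x) = -1 + 1/(2*(1 - 6)) = -1 + (1/2)/(-5) = -1 + (1/2)*(-1/5) = -1 - 1/10 = -11/10)
d(-3)*(c - 10) = -11*(-12/23 - 10)/10 = -11/10*(-242/23) = 1331/115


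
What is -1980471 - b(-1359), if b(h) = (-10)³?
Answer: -1979471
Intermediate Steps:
b(h) = -1000
-1980471 - b(-1359) = -1980471 - 1*(-1000) = -1980471 + 1000 = -1979471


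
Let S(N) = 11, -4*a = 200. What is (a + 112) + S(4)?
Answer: 73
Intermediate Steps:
a = -50 (a = -¼*200 = -50)
(a + 112) + S(4) = (-50 + 112) + 11 = 62 + 11 = 73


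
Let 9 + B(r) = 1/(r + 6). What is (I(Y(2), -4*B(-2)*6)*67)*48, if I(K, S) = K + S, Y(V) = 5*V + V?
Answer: 713952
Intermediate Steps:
Y(V) = 6*V
B(r) = -9 + 1/(6 + r) (B(r) = -9 + 1/(r + 6) = -9 + 1/(6 + r))
(I(Y(2), -4*B(-2)*6)*67)*48 = ((6*2 - 4*(-53 - 9*(-2))/(6 - 2)*6)*67)*48 = ((12 - 4*(-53 + 18)/4*6)*67)*48 = ((12 - (-35)*6)*67)*48 = ((12 - 4*(-35/4)*6)*67)*48 = ((12 + 35*6)*67)*48 = ((12 + 210)*67)*48 = (222*67)*48 = 14874*48 = 713952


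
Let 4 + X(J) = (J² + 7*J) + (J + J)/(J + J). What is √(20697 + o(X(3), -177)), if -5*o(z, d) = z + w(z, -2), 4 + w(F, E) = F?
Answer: √20687 ≈ 143.83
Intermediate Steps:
w(F, E) = -4 + F
X(J) = -3 + J² + 7*J (X(J) = -4 + ((J² + 7*J) + (J + J)/(J + J)) = -4 + ((J² + 7*J) + (2*J)/((2*J))) = -4 + ((J² + 7*J) + (2*J)*(1/(2*J))) = -4 + ((J² + 7*J) + 1) = -4 + (1 + J² + 7*J) = -3 + J² + 7*J)
o(z, d) = ⅘ - 2*z/5 (o(z, d) = -(z + (-4 + z))/5 = -(-4 + 2*z)/5 = ⅘ - 2*z/5)
√(20697 + o(X(3), -177)) = √(20697 + (⅘ - 2*(-3 + 3² + 7*3)/5)) = √(20697 + (⅘ - 2*(-3 + 9 + 21)/5)) = √(20697 + (⅘ - ⅖*27)) = √(20697 + (⅘ - 54/5)) = √(20697 - 10) = √20687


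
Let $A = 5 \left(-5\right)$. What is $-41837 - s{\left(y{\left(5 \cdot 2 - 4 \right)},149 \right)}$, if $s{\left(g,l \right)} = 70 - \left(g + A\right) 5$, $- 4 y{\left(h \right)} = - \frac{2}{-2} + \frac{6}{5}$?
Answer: $- \frac{168139}{4} \approx -42035.0$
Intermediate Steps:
$A = -25$
$y{\left(h \right)} = - \frac{11}{20}$ ($y{\left(h \right)} = - \frac{- \frac{2}{-2} + \frac{6}{5}}{4} = - \frac{\left(-2\right) \left(- \frac{1}{2}\right) + 6 \cdot \frac{1}{5}}{4} = - \frac{1 + \frac{6}{5}}{4} = \left(- \frac{1}{4}\right) \frac{11}{5} = - \frac{11}{20}$)
$s{\left(g,l \right)} = 195 - 5 g$ ($s{\left(g,l \right)} = 70 - \left(g - 25\right) 5 = 70 - \left(-25 + g\right) 5 = 70 - \left(-125 + 5 g\right) = 195 - 5 g$)
$-41837 - s{\left(y{\left(5 \cdot 2 - 4 \right)},149 \right)} = -41837 - \left(195 - - \frac{11}{4}\right) = -41837 - \left(195 + \frac{11}{4}\right) = -41837 - \frac{791}{4} = - \frac{168139}{4}$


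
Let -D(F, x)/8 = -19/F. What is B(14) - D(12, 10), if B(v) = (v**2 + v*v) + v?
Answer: 1180/3 ≈ 393.33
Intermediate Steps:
D(F, x) = 152/F (D(F, x) = -(-152)/F = 152/F)
B(v) = v + 2*v**2 (B(v) = (v**2 + v**2) + v = 2*v**2 + v = v + 2*v**2)
B(14) - D(12, 10) = 14*(1 + 2*14) - 152/12 = 14*(1 + 28) - 152/12 = 14*29 - 1*38/3 = 406 - 38/3 = 1180/3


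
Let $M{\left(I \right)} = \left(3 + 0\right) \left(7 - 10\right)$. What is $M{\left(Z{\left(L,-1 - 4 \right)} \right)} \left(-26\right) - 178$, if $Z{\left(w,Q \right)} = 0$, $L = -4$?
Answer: $56$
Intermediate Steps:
$M{\left(I \right)} = -9$ ($M{\left(I \right)} = 3 \left(-3\right) = -9$)
$M{\left(Z{\left(L,-1 - 4 \right)} \right)} \left(-26\right) - 178 = \left(-9\right) \left(-26\right) - 178 = 234 - 178 = 56$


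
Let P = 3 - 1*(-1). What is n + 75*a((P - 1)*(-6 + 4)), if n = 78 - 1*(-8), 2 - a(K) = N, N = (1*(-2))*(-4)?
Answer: -364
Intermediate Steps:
P = 4 (P = 3 + 1 = 4)
N = 8 (N = -2*(-4) = 8)
a(K) = -6 (a(K) = 2 - 1*8 = 2 - 8 = -6)
n = 86 (n = 78 + 8 = 86)
n + 75*a((P - 1)*(-6 + 4)) = 86 + 75*(-6) = 86 - 450 = -364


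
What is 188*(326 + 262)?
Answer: 110544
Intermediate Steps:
188*(326 + 262) = 188*588 = 110544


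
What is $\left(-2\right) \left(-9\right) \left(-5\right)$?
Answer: $-90$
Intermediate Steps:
$\left(-2\right) \left(-9\right) \left(-5\right) = 18 \left(-5\right) = -90$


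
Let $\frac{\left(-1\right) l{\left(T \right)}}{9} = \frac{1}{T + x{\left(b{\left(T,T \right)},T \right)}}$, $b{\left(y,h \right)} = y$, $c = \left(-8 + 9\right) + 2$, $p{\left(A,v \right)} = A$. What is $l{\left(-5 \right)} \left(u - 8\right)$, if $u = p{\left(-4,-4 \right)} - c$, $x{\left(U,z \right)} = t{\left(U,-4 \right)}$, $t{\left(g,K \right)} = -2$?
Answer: $- \frac{135}{7} \approx -19.286$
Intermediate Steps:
$c = 3$ ($c = 1 + 2 = 3$)
$x{\left(U,z \right)} = -2$
$l{\left(T \right)} = - \frac{9}{-2 + T}$ ($l{\left(T \right)} = - \frac{9}{T - 2} = - \frac{9}{-2 + T}$)
$u = -7$ ($u = -4 - 3 = -7$)
$l{\left(-5 \right)} \left(u - 8\right) = - \frac{9}{-2 - 5} \left(-7 - 8\right) = - \frac{9}{-7} \left(-15\right) = \left(-9\right) \left(- \frac{1}{7}\right) \left(-15\right) = \frac{9}{7} \left(-15\right) = - \frac{135}{7}$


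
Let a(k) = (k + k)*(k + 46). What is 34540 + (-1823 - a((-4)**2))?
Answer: 30733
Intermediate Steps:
a(k) = 2*k*(46 + k) (a(k) = (2*k)*(46 + k) = 2*k*(46 + k))
34540 + (-1823 - a((-4)**2)) = 34540 + (-1823 - 2*(-4)**2*(46 + (-4)**2)) = 34540 + (-1823 - 2*16*(46 + 16)) = 34540 + (-1823 - 2*16*62) = 34540 + (-1823 - 1*1984) = 34540 + (-1823 - 1984) = 34540 - 3807 = 30733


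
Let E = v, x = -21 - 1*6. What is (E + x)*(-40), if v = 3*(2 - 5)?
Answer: 1440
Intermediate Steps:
v = -9 (v = 3*(-3) = -9)
x = -27 (x = -21 - 6 = -27)
E = -9
(E + x)*(-40) = (-9 - 27)*(-40) = -36*(-40) = 1440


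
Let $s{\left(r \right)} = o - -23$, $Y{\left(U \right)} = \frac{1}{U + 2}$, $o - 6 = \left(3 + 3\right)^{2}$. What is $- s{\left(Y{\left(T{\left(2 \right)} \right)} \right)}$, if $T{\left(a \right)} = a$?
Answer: $-65$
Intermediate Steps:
$o = 42$ ($o = 6 + \left(3 + 3\right)^{2} = 6 + 6^{2} = 6 + 36 = 42$)
$Y{\left(U \right)} = \frac{1}{2 + U}$
$s{\left(r \right)} = 65$ ($s{\left(r \right)} = 42 - -23 = 42 + 23 = 65$)
$- s{\left(Y{\left(T{\left(2 \right)} \right)} \right)} = \left(-1\right) 65 = -65$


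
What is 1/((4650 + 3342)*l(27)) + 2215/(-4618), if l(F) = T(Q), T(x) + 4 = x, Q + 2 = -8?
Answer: -123918269/258349392 ≈ -0.47965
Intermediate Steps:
Q = -10 (Q = -2 - 8 = -10)
T(x) = -4 + x
l(F) = -14 (l(F) = -4 - 10 = -14)
1/((4650 + 3342)*l(27)) + 2215/(-4618) = 1/((4650 + 3342)*(-14)) + 2215/(-4618) = -1/14/7992 + 2215*(-1/4618) = (1/7992)*(-1/14) - 2215/4618 = -1/111888 - 2215/4618 = -123918269/258349392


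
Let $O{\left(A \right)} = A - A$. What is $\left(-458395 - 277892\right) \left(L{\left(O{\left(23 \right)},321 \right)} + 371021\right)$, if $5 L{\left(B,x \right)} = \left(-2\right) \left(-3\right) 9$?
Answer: $- \frac{1365929454633}{5} \approx -2.7319 \cdot 10^{11}$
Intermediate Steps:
$O{\left(A \right)} = 0$
$L{\left(B,x \right)} = \frac{54}{5}$ ($L{\left(B,x \right)} = \frac{\left(-2\right) \left(-3\right) 9}{5} = \frac{6 \cdot 9}{5} = \frac{1}{5} \cdot 54 = \frac{54}{5}$)
$\left(-458395 - 277892\right) \left(L{\left(O{\left(23 \right)},321 \right)} + 371021\right) = \left(-458395 - 277892\right) \left(\frac{54}{5} + 371021\right) = \left(-736287\right) \frac{1855159}{5} = - \frac{1365929454633}{5}$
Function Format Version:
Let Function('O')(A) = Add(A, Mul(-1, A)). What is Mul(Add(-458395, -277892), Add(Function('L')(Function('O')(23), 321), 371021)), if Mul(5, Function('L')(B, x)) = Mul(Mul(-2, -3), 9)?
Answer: Rational(-1365929454633, 5) ≈ -2.7319e+11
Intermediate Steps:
Function('O')(A) = 0
Function('L')(B, x) = Rational(54, 5) (Function('L')(B, x) = Mul(Rational(1, 5), Mul(Mul(-2, -3), 9)) = Mul(Rational(1, 5), Mul(6, 9)) = Mul(Rational(1, 5), 54) = Rational(54, 5))
Mul(Add(-458395, -277892), Add(Function('L')(Function('O')(23), 321), 371021)) = Mul(Add(-458395, -277892), Add(Rational(54, 5), 371021)) = Mul(-736287, Rational(1855159, 5)) = Rational(-1365929454633, 5)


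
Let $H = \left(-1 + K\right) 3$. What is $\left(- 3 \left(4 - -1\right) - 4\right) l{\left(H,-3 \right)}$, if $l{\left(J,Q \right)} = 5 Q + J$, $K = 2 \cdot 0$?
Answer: $342$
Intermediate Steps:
$K = 0$
$H = -3$ ($H = \left(-1 + 0\right) 3 = \left(-1\right) 3 = -3$)
$l{\left(J,Q \right)} = J + 5 Q$
$\left(- 3 \left(4 - -1\right) - 4\right) l{\left(H,-3 \right)} = \left(- 3 \left(4 - -1\right) - 4\right) \left(-3 + 5 \left(-3\right)\right) = \left(- 3 \left(4 + 1\right) - 4\right) \left(-3 - 15\right) = \left(\left(-3\right) 5 - 4\right) \left(-18\right) = \left(-15 - 4\right) \left(-18\right) = \left(-19\right) \left(-18\right) = 342$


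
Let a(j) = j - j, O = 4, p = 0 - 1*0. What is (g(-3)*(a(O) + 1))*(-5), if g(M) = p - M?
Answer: -15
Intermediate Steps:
p = 0 (p = 0 + 0 = 0)
a(j) = 0
g(M) = -M (g(M) = 0 - M = -M)
(g(-3)*(a(O) + 1))*(-5) = ((-1*(-3))*(0 + 1))*(-5) = (3*1)*(-5) = 3*(-5) = -15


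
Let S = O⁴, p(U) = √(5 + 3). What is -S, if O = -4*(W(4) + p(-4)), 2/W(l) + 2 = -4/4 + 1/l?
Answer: -336084992/14641 + 16908288*√2/1331 ≈ -4989.7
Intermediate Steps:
W(l) = 2/(-3 + 1/l) (W(l) = 2/(-2 + (-4/4 + 1/l)) = 2/(-2 + (-4*¼ + 1/l)) = 2/(-2 + (-1 + 1/l)) = 2/(-3 + 1/l))
p(U) = 2*√2 (p(U) = √8 = 2*√2)
O = 32/11 - 8*√2 (O = -4*(-2*4/(-1 + 3*4) + 2*√2) = -4*(-2*4/(-1 + 12) + 2*√2) = -4*(-2*4/11 + 2*√2) = -4*(-2*4*1/11 + 2*√2) = -4*(-8/11 + 2*√2) = 32/11 - 8*√2 ≈ -8.4046)
S = (32/11 - 8*√2)⁴ ≈ 4989.7
-S = -(336084992/14641 - 16908288*√2/1331) = -336084992/14641 + 16908288*√2/1331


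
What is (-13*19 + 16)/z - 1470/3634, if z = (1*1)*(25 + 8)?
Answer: -13454/1817 ≈ -7.4045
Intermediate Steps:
z = 33 (z = 1*33 = 33)
(-13*19 + 16)/z - 1470/3634 = (-13*19 + 16)/33 - 1470/3634 = (-247 + 16)*(1/33) - 1470*1/3634 = -231*1/33 - 735/1817 = -7 - 735/1817 = -13454/1817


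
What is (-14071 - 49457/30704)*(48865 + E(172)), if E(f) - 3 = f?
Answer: -69702204035/101 ≈ -6.9012e+8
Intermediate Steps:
E(f) = 3 + f
(-14071 - 49457/30704)*(48865 + E(172)) = (-14071 - 49457/30704)*(48865 + (3 + 172)) = (-14071 - 49457*1/30704)*(48865 + 175) = (-14071 - 2603/1616)*49040 = -22741339/1616*49040 = -69702204035/101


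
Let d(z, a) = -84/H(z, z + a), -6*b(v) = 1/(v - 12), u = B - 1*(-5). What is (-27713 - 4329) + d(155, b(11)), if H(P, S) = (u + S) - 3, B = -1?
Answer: -30023858/937 ≈ -32043.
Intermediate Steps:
u = 4 (u = -1 - 1*(-5) = -1 + 5 = 4)
H(P, S) = 1 + S (H(P, S) = (4 + S) - 3 = 1 + S)
b(v) = -1/(6*(-12 + v)) (b(v) = -1/(6*(v - 12)) = -1/(6*(-12 + v)))
d(z, a) = -84/(1 + a + z) (d(z, a) = -84/(1 + (z + a)) = -84/(1 + (a + z)) = -84/(1 + a + z))
(-27713 - 4329) + d(155, b(11)) = (-27713 - 4329) - 84/(1 - 1/(-72 + 6*11) + 155) = -32042 - 84/(1 - 1/(-72 + 66) + 155) = -32042 - 84/(1 - 1/(-6) + 155) = -32042 - 84/(1 - 1*(-⅙) + 155) = -32042 - 84/(1 + ⅙ + 155) = -32042 - 84/937/6 = -32042 - 84*6/937 = -32042 - 504/937 = -30023858/937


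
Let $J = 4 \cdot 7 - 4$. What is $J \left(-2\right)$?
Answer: $-48$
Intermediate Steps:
$J = 24$ ($J = 28 - 4 = 24$)
$J \left(-2\right) = 24 \left(-2\right) = -48$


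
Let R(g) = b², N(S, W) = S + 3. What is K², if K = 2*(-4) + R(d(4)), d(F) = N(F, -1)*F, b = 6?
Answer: 784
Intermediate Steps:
N(S, W) = 3 + S
d(F) = F*(3 + F) (d(F) = (3 + F)*F = F*(3 + F))
R(g) = 36 (R(g) = 6² = 36)
K = 28 (K = 2*(-4) + 36 = -8 + 36 = 28)
K² = 28² = 784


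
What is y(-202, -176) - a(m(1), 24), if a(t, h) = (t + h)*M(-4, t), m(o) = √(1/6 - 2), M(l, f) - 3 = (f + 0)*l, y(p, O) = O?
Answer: -766/3 + 31*I*√66/2 ≈ -255.33 + 125.92*I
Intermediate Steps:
M(l, f) = 3 + f*l (M(l, f) = 3 + (f + 0)*l = 3 + f*l)
m(o) = I*√66/6 (m(o) = √(1*(⅙) - 2) = √(⅙ - 2) = √(-11/6) = I*√66/6)
a(t, h) = (3 - 4*t)*(h + t) (a(t, h) = (t + h)*(3 + t*(-4)) = (h + t)*(3 - 4*t) = (3 - 4*t)*(h + t))
y(-202, -176) - a(m(1), 24) = -176 - (3 - 2*I*√66/3)*(24 + I*√66/6)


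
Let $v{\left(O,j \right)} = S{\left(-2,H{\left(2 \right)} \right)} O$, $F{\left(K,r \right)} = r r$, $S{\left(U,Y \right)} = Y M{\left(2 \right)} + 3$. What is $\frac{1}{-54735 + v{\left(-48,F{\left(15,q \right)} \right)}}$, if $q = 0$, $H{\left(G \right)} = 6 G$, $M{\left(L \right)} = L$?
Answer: $- \frac{1}{56031} \approx -1.7847 \cdot 10^{-5}$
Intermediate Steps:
$S{\left(U,Y \right)} = 3 + 2 Y$ ($S{\left(U,Y \right)} = Y 2 + 3 = 2 Y + 3 = 3 + 2 Y$)
$F{\left(K,r \right)} = r^{2}$
$v{\left(O,j \right)} = 27 O$ ($v{\left(O,j \right)} = \left(3 + 2 \cdot 6 \cdot 2\right) O = \left(3 + 2 \cdot 12\right) O = \left(3 + 24\right) O = 27 O$)
$\frac{1}{-54735 + v{\left(-48,F{\left(15,q \right)} \right)}} = \frac{1}{-54735 + 27 \left(-48\right)} = \frac{1}{-54735 - 1296} = \frac{1}{-56031} = - \frac{1}{56031}$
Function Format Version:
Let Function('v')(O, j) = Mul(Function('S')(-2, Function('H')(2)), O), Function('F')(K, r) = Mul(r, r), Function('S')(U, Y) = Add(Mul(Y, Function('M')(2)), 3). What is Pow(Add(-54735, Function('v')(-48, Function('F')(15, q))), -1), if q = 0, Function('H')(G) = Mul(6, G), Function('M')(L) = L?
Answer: Rational(-1, 56031) ≈ -1.7847e-5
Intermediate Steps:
Function('S')(U, Y) = Add(3, Mul(2, Y)) (Function('S')(U, Y) = Add(Mul(Y, 2), 3) = Add(Mul(2, Y), 3) = Add(3, Mul(2, Y)))
Function('F')(K, r) = Pow(r, 2)
Function('v')(O, j) = Mul(27, O) (Function('v')(O, j) = Mul(Add(3, Mul(2, Mul(6, 2))), O) = Mul(Add(3, Mul(2, 12)), O) = Mul(Add(3, 24), O) = Mul(27, O))
Pow(Add(-54735, Function('v')(-48, Function('F')(15, q))), -1) = Pow(Add(-54735, Mul(27, -48)), -1) = Pow(Add(-54735, -1296), -1) = Pow(-56031, -1) = Rational(-1, 56031)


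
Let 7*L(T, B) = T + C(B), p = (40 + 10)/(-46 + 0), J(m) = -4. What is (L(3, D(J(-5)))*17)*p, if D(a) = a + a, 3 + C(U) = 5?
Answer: -2125/161 ≈ -13.199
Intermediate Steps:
C(U) = 2 (C(U) = -3 + 5 = 2)
p = -25/23 (p = 50/(-46) = 50*(-1/46) = -25/23 ≈ -1.0870)
D(a) = 2*a
L(T, B) = 2/7 + T/7 (L(T, B) = (T + 2)/7 = (2 + T)/7 = 2/7 + T/7)
(L(3, D(J(-5)))*17)*p = ((2/7 + (⅐)*3)*17)*(-25/23) = ((2/7 + 3/7)*17)*(-25/23) = ((5/7)*17)*(-25/23) = (85/7)*(-25/23) = -2125/161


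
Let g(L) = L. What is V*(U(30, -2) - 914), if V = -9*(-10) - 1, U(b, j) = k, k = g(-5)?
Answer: -81791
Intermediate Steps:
k = -5
U(b, j) = -5
V = 89 (V = 90 - 1 = 89)
V*(U(30, -2) - 914) = 89*(-5 - 914) = 89*(-919) = -81791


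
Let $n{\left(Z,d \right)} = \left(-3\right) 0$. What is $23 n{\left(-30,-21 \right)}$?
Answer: $0$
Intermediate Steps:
$n{\left(Z,d \right)} = 0$
$23 n{\left(-30,-21 \right)} = 23 \cdot 0 = 0$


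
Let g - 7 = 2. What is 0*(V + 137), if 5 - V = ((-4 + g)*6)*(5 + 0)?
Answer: 0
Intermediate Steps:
g = 9 (g = 7 + 2 = 9)
V = -145 (V = 5 - (-4 + 9)*6*(5 + 0) = 5 - 5*6*5 = 5 - 30*5 = 5 - 1*150 = 5 - 150 = -145)
0*(V + 137) = 0*(-145 + 137) = 0*(-8) = 0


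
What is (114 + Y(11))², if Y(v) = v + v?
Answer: 18496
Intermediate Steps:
Y(v) = 2*v
(114 + Y(11))² = (114 + 2*11)² = (114 + 22)² = 136² = 18496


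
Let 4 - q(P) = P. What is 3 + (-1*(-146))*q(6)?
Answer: -289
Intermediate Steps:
q(P) = 4 - P
3 + (-1*(-146))*q(6) = 3 + (-1*(-146))*(4 - 1*6) = 3 + 146*(4 - 6) = 3 + 146*(-2) = 3 - 292 = -289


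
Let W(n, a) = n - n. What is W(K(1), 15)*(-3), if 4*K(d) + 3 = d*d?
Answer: 0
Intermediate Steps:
K(d) = -3/4 + d**2/4 (K(d) = -3/4 + (d*d)/4 = -3/4 + d**2/4)
W(n, a) = 0
W(K(1), 15)*(-3) = 0*(-3) = 0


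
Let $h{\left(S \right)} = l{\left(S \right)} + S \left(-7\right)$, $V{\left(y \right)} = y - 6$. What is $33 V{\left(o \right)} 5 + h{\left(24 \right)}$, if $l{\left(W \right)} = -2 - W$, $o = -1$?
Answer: $-1349$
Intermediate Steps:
$V{\left(y \right)} = -6 + y$ ($V{\left(y \right)} = y - 6 = -6 + y$)
$h{\left(S \right)} = -2 - 8 S$ ($h{\left(S \right)} = \left(-2 - S\right) + S \left(-7\right) = \left(-2 - S\right) - 7 S = -2 - 8 S$)
$33 V{\left(o \right)} 5 + h{\left(24 \right)} = 33 \left(-6 - 1\right) 5 - 194 = 33 \left(-7\right) 5 - 194 = \left(-231\right) 5 - 194 = -1155 - 194 = -1349$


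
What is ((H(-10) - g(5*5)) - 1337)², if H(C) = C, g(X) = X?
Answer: 1882384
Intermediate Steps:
((H(-10) - g(5*5)) - 1337)² = ((-10 - 5*5) - 1337)² = ((-10 - 1*25) - 1337)² = ((-10 - 25) - 1337)² = (-35 - 1337)² = (-1372)² = 1882384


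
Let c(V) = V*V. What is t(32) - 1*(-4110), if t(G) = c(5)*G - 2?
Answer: 4908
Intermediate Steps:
c(V) = V²
t(G) = -2 + 25*G (t(G) = 5²*G - 2 = 25*G - 2 = -2 + 25*G)
t(32) - 1*(-4110) = (-2 + 25*32) - 1*(-4110) = (-2 + 800) + 4110 = 798 + 4110 = 4908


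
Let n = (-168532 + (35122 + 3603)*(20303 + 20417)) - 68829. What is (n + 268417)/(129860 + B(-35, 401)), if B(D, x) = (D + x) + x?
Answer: 1576913056/130627 ≈ 12072.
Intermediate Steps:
B(D, x) = D + 2*x
n = 1576644639 (n = (-168532 + 38725*40720) - 68829 = (-168532 + 1576882000) - 68829 = 1576713468 - 68829 = 1576644639)
(n + 268417)/(129860 + B(-35, 401)) = (1576644639 + 268417)/(129860 + (-35 + 2*401)) = 1576913056/(129860 + (-35 + 802)) = 1576913056/(129860 + 767) = 1576913056/130627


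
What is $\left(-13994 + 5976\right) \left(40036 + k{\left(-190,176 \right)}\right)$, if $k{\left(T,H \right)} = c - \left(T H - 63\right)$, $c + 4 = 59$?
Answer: $-590076692$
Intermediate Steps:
$c = 55$ ($c = -4 + 59 = 55$)
$k{\left(T,H \right)} = 118 - H T$ ($k{\left(T,H \right)} = 55 - \left(T H - 63\right) = 55 - \left(H T - 63\right) = 55 - \left(-63 + H T\right) = 118 - H T$)
$\left(-13994 + 5976\right) \left(40036 + k{\left(-190,176 \right)}\right) = \left(-13994 + 5976\right) \left(40036 - \left(-118 + 176 \left(-190\right)\right)\right) = - 8018 \left(40036 + \left(118 + 33440\right)\right) = - 8018 \left(40036 + 33558\right) = \left(-8018\right) 73594 = -590076692$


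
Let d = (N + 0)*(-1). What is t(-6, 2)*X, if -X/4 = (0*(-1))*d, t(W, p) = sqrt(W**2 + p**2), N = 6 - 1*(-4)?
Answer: 0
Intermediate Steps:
N = 10 (N = 6 + 4 = 10)
d = -10 (d = (10 + 0)*(-1) = 10*(-1) = -10)
X = 0 (X = -4*0*(-1)*(-10) = -0*(-10) = -4*0 = 0)
t(-6, 2)*X = sqrt((-6)**2 + 2**2)*0 = sqrt(36 + 4)*0 = sqrt(40)*0 = (2*sqrt(10))*0 = 0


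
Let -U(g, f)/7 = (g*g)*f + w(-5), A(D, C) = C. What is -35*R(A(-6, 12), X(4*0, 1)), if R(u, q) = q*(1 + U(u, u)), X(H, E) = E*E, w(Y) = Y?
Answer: 422100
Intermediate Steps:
X(H, E) = E²
U(g, f) = 35 - 7*f*g² (U(g, f) = -7*((g*g)*f - 5) = -7*(g²*f - 5) = -7*(f*g² - 5) = -7*(-5 + f*g²) = 35 - 7*f*g²)
R(u, q) = q*(36 - 7*u³) (R(u, q) = q*(1 + (35 - 7*u*u²)) = q*(1 + (35 - 7*u³)) = q*(36 - 7*u³))
-35*R(A(-6, 12), X(4*0, 1)) = -35*1²*(36 - 7*12³) = -35*(36 - 7*1728) = -35*(36 - 12096) = -35*(-12060) = 422100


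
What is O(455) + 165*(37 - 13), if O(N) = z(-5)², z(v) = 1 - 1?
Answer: 3960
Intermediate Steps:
z(v) = 0
O(N) = 0 (O(N) = 0² = 0)
O(455) + 165*(37 - 13) = 0 + 165*(37 - 13) = 0 + 165*24 = 0 + 3960 = 3960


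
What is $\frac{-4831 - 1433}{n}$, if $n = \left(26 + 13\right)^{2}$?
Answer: $- \frac{696}{169} \approx -4.1183$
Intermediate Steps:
$n = 1521$ ($n = 39^{2} = 1521$)
$\frac{-4831 - 1433}{n} = \frac{-4831 - 1433}{1521} = \left(-6264\right) \frac{1}{1521} = - \frac{696}{169}$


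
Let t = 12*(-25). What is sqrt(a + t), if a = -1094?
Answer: I*sqrt(1394) ≈ 37.336*I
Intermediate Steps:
t = -300
sqrt(a + t) = sqrt(-1094 - 300) = sqrt(-1394) = I*sqrt(1394)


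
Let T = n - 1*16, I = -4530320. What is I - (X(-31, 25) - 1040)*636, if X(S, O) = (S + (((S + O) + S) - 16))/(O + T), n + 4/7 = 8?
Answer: -444547232/115 ≈ -3.8656e+6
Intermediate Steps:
n = 52/7 (n = -4/7 + 8 = 52/7 ≈ 7.4286)
T = -60/7 (T = 52/7 - 1*16 = 52/7 - 16 = -60/7 ≈ -8.5714)
X(S, O) = (-16 + O + 3*S)/(-60/7 + O) (X(S, O) = (S + (((S + O) + S) - 16))/(O - 60/7) = (S + (((O + S) + S) - 16))/(-60/7 + O) = (S + ((O + 2*S) - 16))/(-60/7 + O) = (S + (-16 + O + 2*S))/(-60/7 + O) = (-16 + O + 3*S)/(-60/7 + O))
I - (X(-31, 25) - 1040)*636 = -4530320 - (7*(-16 + 25 + 3*(-31))/(-60 + 7*25) - 1040)*636 = -4530320 - (7*(-16 + 25 - 93)/(-60 + 175) - 1040)*636 = -4530320 - (7*(-84)/115 - 1040)*636 = -4530320 - (7*(1/115)*(-84) - 1040)*636 = -4530320 - (-588/115 - 1040)*636 = -4530320 - (-120188)*636/115 = -4530320 - 1*(-76439568/115) = -4530320 + 76439568/115 = -444547232/115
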